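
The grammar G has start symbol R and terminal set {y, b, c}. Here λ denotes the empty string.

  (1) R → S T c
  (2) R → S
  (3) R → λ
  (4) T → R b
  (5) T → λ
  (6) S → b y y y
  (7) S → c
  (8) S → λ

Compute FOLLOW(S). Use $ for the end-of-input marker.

FIRST(S) = {λ, b, c}
FIRST(R) = {λ, b, c}  (via S T c, S)
FIRST(T) = {λ, b, c}  (via R b)
FOLLOW(R) includes $ since R is the start symbol.
FOLLOW(R): in T→R b, R is followed by b with FIRST {b}. Thus FOLLOW(R) = {$, b}.
FOLLOW(T): in R→S T c, T is followed by c with FIRST {c}. Thus FOLLOW(T) = {c}.
FOLLOW(S): in R→S T c, S is followed by T c with FIRST {b, c}; in R→S, the suffix after S is empty, so FOLLOW(S) ⊇ FOLLOW(R) = {$, b}. Thus FOLLOW(S) = {$, b, c}.

{$, b, c}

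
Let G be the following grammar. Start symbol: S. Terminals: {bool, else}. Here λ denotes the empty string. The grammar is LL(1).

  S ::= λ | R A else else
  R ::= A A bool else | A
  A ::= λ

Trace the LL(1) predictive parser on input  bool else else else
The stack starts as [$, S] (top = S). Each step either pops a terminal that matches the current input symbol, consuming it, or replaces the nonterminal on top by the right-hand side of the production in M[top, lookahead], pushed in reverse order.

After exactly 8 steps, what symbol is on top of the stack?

else

step 1: stack=$ S  input=bool else else else $  — expand S ::= R A else else
step 2: stack=$ else else A R  input=bool else else else $  — expand R ::= A A bool else
step 3: stack=$ else else A else bool A A  input=bool else else else $  — expand A ::= λ
step 4: stack=$ else else A else bool A  input=bool else else else $  — expand A ::= λ
step 5: stack=$ else else A else bool  input=bool else else else $  — match bool
step 6: stack=$ else else A else  input=else else else $  — match else
step 7: stack=$ else else A  input=else else $  — expand A ::= λ
step 8: stack=$ else else  input=else else $  — match else
Stack after step 8: $ else (top = else).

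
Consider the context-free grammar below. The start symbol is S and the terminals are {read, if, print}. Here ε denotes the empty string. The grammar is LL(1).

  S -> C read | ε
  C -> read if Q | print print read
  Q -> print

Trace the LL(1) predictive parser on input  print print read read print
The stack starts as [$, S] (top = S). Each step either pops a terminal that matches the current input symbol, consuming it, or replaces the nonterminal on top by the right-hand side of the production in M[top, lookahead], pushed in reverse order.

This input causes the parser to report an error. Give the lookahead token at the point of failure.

print

step 1: stack=$ S  input=print print read read print $  — expand S -> C read
step 2: stack=$ read C  input=print print read read print $  — expand C -> print print read
step 3: stack=$ read read print print  input=print print read read print $  — match print
step 4: stack=$ read read print  input=print read read print $  — match print
step 5: stack=$ read read  input=read read print $  — match read
step 6: stack=$ read  input=read print $  — match read
step 7: stack=$  input=print $  — error: stack empty but input remains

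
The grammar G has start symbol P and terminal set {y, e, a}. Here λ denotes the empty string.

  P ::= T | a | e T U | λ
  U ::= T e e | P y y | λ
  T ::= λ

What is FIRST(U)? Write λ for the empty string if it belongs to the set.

{λ, a, e, y}

FIRST(T) = {λ}
FIRST(P) = {λ, a, e}  (via T)
FIRST(U) = {λ, a, e, y}  (via T e e, P y y)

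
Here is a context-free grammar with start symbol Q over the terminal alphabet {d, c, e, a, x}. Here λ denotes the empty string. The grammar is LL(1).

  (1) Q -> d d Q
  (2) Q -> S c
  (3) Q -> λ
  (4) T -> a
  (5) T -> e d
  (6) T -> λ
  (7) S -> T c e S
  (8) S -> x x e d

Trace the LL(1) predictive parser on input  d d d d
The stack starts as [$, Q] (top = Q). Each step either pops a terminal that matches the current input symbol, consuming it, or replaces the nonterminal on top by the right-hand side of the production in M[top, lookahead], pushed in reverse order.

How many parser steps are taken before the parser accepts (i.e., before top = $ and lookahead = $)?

step 1: stack=$ Q  input=d d d d $  — expand Q -> d d Q
step 2: stack=$ Q d d  input=d d d d $  — match d
step 3: stack=$ Q d  input=d d d $  — match d
step 4: stack=$ Q  input=d d $  — expand Q -> d d Q
step 5: stack=$ Q d d  input=d d $  — match d
step 6: stack=$ Q d  input=d $  — match d
step 7: stack=$ Q  input=$  — expand Q -> λ
Accept reached after 7 steps.

7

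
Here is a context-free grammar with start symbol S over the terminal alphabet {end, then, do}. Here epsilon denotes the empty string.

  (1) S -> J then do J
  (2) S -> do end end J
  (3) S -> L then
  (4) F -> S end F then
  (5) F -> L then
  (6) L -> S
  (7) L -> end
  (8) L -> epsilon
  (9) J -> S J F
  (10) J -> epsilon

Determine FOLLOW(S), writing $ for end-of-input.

FIRST(S): from S->J then do J we get {do, end, then}; from S->do end end J we get {do}; from S->L then we get {do, end, then}. So FIRST(S) = {do, end, then}.
FIRST(L): from L->S we get {do, end, then}; from L->end we get {end}; from L->epsilon we get {epsilon}. So FIRST(L) = {epsilon, do, end, then}.
FIRST(J): from J->S J F we get {do, end, then}; from J->epsilon we get {epsilon}. So FIRST(J) = {epsilon, do, end, then}.
FIRST(F): from F->S end F then we get {do, end, then}; from F->L then we get {do, end, then}. So FIRST(F) = {do, end, then}.
FOLLOW(S) includes $ since S is the start symbol.
FOLLOW(L): in S->L then, L is followed by then with FIRST {then}; in F->L then, L is followed by then with FIRST {then}. Thus FOLLOW(L) = {then}.
FOLLOW(S): in F->S end F then, S is followed by end F then with FIRST {end}; in L->S, the suffix after S is empty, so FOLLOW(S) ⊇ FOLLOW(L) = {then}; in J->S J F, S is followed by J F with FIRST {do, end, then}. Thus FOLLOW(S) = {$, do, end, then}.
FOLLOW(J): in S->J then do J (occurrence 1), J is followed by then do J with FIRST {then}; in S->J then do J (occurrence 2), the suffix after J is empty, so FOLLOW(J) ⊇ FOLLOW(S) = {$, do, end, then}; in S->do end end J, the suffix after J is empty, so FOLLOW(J) ⊇ FOLLOW(S) = {$, do, end, then}; in J->S J F, J is followed by F with FIRST {do, end, then}. Thus FOLLOW(J) = {$, do, end, then}.
FOLLOW(F): in F->S end F then, F is followed by then with FIRST {then}; in J->S J F, the suffix after F is empty, so FOLLOW(F) ⊇ FOLLOW(J) = {$, do, end, then}. Thus FOLLOW(F) = {$, do, end, then}.

{$, do, end, then}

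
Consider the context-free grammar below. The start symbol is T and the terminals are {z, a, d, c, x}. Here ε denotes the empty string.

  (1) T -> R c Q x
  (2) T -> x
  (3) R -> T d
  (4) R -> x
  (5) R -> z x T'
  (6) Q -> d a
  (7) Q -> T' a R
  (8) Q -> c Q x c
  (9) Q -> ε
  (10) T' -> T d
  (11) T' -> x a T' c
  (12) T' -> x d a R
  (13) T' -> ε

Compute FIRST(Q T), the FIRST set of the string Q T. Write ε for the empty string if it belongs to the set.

{a, c, d, x, z}

FIRST(T): from T->R c Q x we get {x, z}; from T->x we get {x}. So FIRST(T) = {x, z}.
FIRST(R): from R->T d we get {x, z}; from R->x we get {x}; from R->z x T' we get {z}. So FIRST(R) = {x, z}.
FIRST(T'): from T'->T d we get {x, z}; from T'->x a T' c we get {x}; from T'->x d a R we get {x}; from T'->ε we get {ε}. So FIRST(T') = {ε, x, z}.
FIRST(Q): from Q->d a we get {d}; from Q->T' a R we get {a, x, z}; from Q->c Q x c we get {c}; from Q->ε we get {ε}. So FIRST(Q) = {ε, a, c, d, x, z}.
FIRST(Q T): take FIRST of each symbol in turn, carrying on past any symbol whose FIRST contains ε; result {a, c, d, x, z}.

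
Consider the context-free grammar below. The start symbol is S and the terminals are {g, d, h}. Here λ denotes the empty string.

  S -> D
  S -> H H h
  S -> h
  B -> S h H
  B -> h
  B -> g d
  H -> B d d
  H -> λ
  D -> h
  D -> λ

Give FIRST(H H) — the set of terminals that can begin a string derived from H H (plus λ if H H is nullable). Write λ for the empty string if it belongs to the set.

{λ, g, h}

FIRST(D) = {λ, h}
FIRST(S) = {λ, g, h}  (via D, H H h)
FIRST(B) = {g, h}  (via S h H)
FIRST(H) = {λ, g, h}  (via B d d)
FIRST(H H): take FIRST of each symbol in turn, carrying on past any symbol whose FIRST contains λ; result {λ, g, h}.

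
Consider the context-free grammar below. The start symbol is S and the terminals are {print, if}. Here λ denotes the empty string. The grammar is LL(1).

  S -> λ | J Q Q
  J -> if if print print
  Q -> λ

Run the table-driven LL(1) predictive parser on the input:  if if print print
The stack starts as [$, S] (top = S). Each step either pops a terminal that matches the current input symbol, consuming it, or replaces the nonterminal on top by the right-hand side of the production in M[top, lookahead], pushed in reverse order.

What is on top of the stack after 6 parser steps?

     Stack                    Input                Action
  1  $ S                      if if print print $  expand S -> J Q Q
  2  $ Q Q J                  if if print print $  expand J -> if if print print
  3  $ Q Q print print if if  if if print print $  match if
  4  $ Q Q print print if     if print print $     match if
  5  $ Q Q print print        print print $        match print
  6  $ Q Q print              print $              match print
Stack after step 6: $ Q Q (top = Q).

Q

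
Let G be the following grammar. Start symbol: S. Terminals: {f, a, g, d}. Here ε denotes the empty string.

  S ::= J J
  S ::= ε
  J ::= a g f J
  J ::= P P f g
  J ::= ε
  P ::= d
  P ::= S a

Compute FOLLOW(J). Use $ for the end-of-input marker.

{$, a, d}

FIRST(S) = {ε, a, d}  (via J J)
FIRST(P) = {a, d}  (via S a)
FIRST(J) = {ε, a, d}  (via P P f g)
FOLLOW(S) includes $ since S is the start symbol.
FOLLOW(S): in P::=S a, S is followed by a with FIRST {a}. Thus FOLLOW(S) = {$, a}.
FOLLOW(J): in S::=J J (occurrence 1), J is followed by J with FIRST {ε, a, d}; in S::=J J (occurrence 1), the suffix after J is nullable, so FOLLOW(J) ⊇ FOLLOW(S) = {$, a}; in S::=J J (occurrence 2), the suffix after J is empty, so FOLLOW(J) ⊇ FOLLOW(S) = {$, a}; in J::=a g f J, the suffix after J is empty (adds nothing new). Thus FOLLOW(J) = {$, a, d}.
FOLLOW(P): in J::=P P f g (occurrence 1), P is followed by P f g with FIRST {a, d}; in J::=P P f g (occurrence 2), P is followed by f g with FIRST {f}. Thus FOLLOW(P) = {a, d, f}.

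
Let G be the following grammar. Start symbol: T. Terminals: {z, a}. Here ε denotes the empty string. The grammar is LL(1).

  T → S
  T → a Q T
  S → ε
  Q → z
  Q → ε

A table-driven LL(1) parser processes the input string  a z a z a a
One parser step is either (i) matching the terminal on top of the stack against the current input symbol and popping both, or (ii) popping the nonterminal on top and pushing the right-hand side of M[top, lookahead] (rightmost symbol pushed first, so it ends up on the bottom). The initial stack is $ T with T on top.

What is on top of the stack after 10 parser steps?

Q

step 1: stack=$ T  input=a z a z a a $  — expand T → a Q T
step 2: stack=$ T Q a  input=a z a z a a $  — match a
step 3: stack=$ T Q  input=z a z a a $  — expand Q → z
step 4: stack=$ T z  input=z a z a a $  — match z
step 5: stack=$ T  input=a z a a $  — expand T → a Q T
step 6: stack=$ T Q a  input=a z a a $  — match a
step 7: stack=$ T Q  input=z a a $  — expand Q → z
step 8: stack=$ T z  input=z a a $  — match z
step 9: stack=$ T  input=a a $  — expand T → a Q T
step 10: stack=$ T Q a  input=a a $  — match a
Stack after step 10: $ T Q (top = Q).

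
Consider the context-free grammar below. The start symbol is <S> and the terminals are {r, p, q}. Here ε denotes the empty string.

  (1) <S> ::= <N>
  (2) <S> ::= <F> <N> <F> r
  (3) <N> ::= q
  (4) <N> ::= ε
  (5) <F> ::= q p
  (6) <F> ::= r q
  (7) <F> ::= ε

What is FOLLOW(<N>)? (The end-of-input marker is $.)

FIRST(<N>): from <N>::=q we get {q}; from <N>::=ε we get {ε}. So FIRST(<N>) = {ε, q}.
FIRST(<F>): from <F>::=q p we get {q}; from <F>::=r q we get {r}; from <F>::=ε we get {ε}. So FIRST(<F>) = {ε, q, r}.
FIRST(<S>): from <S>::=<N> we get {ε, q}; from <S>::=<F> <N> <F> r we get {q, r}. So FIRST(<S>) = {ε, q, r}.
FOLLOW(<S>) includes $ since <S> is the start symbol.
FOLLOW(<S>): <S> appears on no right-hand side. Thus FOLLOW(<S>) = {$}.
FOLLOW(<N>): in <S>::=<N>, the suffix after <N> is empty, so FOLLOW(<N>) ⊇ FOLLOW(<S>) = {$}; in <S>::=<F> <N> <F> r, <N> is followed by <F> r with FIRST {q, r}. Thus FOLLOW(<N>) = {$, q, r}.
FOLLOW(<F>): in <S>::=<F> <N> <F> r (occurrence 1), <F> is followed by <N> <F> r with FIRST {q, r}; in <S>::=<F> <N> <F> r (occurrence 2), <F> is followed by r with FIRST {r}. Thus FOLLOW(<F>) = {q, r}.

{$, q, r}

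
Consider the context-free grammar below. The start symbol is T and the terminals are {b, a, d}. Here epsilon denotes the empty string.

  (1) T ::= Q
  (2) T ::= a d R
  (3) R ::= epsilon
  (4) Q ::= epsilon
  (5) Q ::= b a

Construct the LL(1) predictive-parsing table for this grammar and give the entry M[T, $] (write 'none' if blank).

FIRST(R) = {epsilon}
FIRST(Q) = {epsilon, b}
FIRST(T) = {epsilon, a, b}  (via Q)
FOLLOW(T) includes $ since T is the start symbol.
FOLLOW(T): T appears on no right-hand side. Thus FOLLOW(T) = {$}.
For T ::= Q: FIRST(Q) = {epsilon, b}, so it goes in M[T, t] for t ∈ {b}; since epsilon ∈ FIRST, also for every t ∈ FOLLOW(T) = {$}.
For T ::= a d R: FIRST(a d R) = {a}, so it goes in M[T, t] for t ∈ {a}.

T ::= Q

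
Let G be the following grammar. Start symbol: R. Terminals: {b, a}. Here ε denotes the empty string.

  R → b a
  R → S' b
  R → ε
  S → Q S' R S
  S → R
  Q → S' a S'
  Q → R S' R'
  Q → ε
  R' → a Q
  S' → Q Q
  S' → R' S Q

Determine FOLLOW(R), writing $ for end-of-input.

{$, a, b}

FIRST(R') = {a}
FIRST(R) = {ε, a, b}  (via S' b)
FIRST(S) = {ε, a, b}  (via Q S' R S, R)
FIRST(Q) = {ε, a, b}  (via S' a S', R S' R')
FIRST(S') = {ε, a, b}  (via Q Q, R' S Q)
FOLLOW(R) includes $ since R is the start symbol.
FOLLOW(R): in S→Q S' R S, R is followed by S with FIRST {ε, a, b}; in S→Q S' R S, the suffix after R is nullable, so FOLLOW(R) ⊇ FOLLOW(S) = {a, b}; in S→R, the suffix after R is empty, so FOLLOW(R) ⊇ FOLLOW(S) = {a, b}; in Q→R S' R', R is followed by S' R' with FIRST {a, b}. Thus FOLLOW(R) = {$, a, b}.
FOLLOW(S): in S→Q S' R S, the suffix after S is empty (adds nothing new); in S'→R' S Q, S is followed by Q with FIRST {ε, a, b}; in S'→R' S Q, the suffix after S is nullable, so FOLLOW(S) ⊇ FOLLOW(S') = {a, b}. Thus FOLLOW(S) = {a, b}.
FOLLOW(Q): in S→Q S' R S, Q is followed by S' R S with FIRST {ε, a, b}; in S→Q S' R S, the suffix after Q is nullable, so FOLLOW(Q) ⊇ FOLLOW(S) = {a, b}; in R'→a Q, the suffix after Q is empty, so FOLLOW(Q) ⊇ FOLLOW(R') = {a, b}; in S'→Q Q (occurrence 1), Q is followed by Q with FIRST {ε, a, b}; in S'→Q Q (occurrence 1), the suffix after Q is nullable, so FOLLOW(Q) ⊇ FOLLOW(S') = {a, b}; in S'→Q Q (occurrence 2), the suffix after Q is empty, so FOLLOW(Q) ⊇ FOLLOW(S') = {a, b}; in S'→R' S Q, the suffix after Q is empty, so FOLLOW(Q) ⊇ FOLLOW(S') = {a, b}. Thus FOLLOW(Q) = {a, b}.
FOLLOW(S'): in R→S' b, S' is followed by b with FIRST {b}; in S→Q S' R S, S' is followed by R S with FIRST {ε, a, b}; in S→Q S' R S, the suffix after S' is nullable, so FOLLOW(S') ⊇ FOLLOW(S) = {a, b}; in Q→S' a S' (occurrence 1), S' is followed by a S' with FIRST {a}; in Q→S' a S' (occurrence 2), the suffix after S' is empty, so FOLLOW(S') ⊇ FOLLOW(Q) = {a, b}; in Q→R S' R', S' is followed by R' with FIRST {a}. Thus FOLLOW(S') = {a, b}.
FOLLOW(R'): in Q→R S' R', the suffix after R' is empty, so FOLLOW(R') ⊇ FOLLOW(Q) = {a, b}; in S'→R' S Q, R' is followed by S Q with FIRST {ε, a, b}; in S'→R' S Q, the suffix after R' is nullable, so FOLLOW(R') ⊇ FOLLOW(S') = {a, b}. Thus FOLLOW(R') = {a, b}.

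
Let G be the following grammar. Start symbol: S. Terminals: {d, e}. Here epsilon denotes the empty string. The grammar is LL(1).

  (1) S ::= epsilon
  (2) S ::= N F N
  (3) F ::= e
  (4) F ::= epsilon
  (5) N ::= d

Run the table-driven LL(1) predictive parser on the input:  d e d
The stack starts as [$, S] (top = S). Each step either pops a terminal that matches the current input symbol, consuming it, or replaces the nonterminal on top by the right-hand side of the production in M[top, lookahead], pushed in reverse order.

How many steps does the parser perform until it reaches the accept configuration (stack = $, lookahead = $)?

7

step 1: stack=$ S  input=d e d $  — expand S ::= N F N
step 2: stack=$ N F N  input=d e d $  — expand N ::= d
step 3: stack=$ N F d  input=d e d $  — match d
step 4: stack=$ N F  input=e d $  — expand F ::= e
step 5: stack=$ N e  input=e d $  — match e
step 6: stack=$ N  input=d $  — expand N ::= d
step 7: stack=$ d  input=d $  — match d
Accept reached after 7 steps.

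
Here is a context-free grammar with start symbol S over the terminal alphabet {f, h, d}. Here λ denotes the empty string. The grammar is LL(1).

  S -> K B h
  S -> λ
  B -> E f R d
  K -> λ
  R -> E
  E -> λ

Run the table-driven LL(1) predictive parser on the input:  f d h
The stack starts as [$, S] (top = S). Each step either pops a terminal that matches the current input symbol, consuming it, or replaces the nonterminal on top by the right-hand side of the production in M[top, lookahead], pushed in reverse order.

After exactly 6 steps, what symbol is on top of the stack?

     Stack        Input    Action
  1  $ S          f d h $  expand S -> K B h
  2  $ h B K      f d h $  expand K -> λ
  3  $ h B        f d h $  expand B -> E f R d
  4  $ h d R f E  f d h $  expand E -> λ
  5  $ h d R f    f d h $  match f
  6  $ h d R      d h $    expand R -> E
Stack after step 6: $ h d E (top = E).

E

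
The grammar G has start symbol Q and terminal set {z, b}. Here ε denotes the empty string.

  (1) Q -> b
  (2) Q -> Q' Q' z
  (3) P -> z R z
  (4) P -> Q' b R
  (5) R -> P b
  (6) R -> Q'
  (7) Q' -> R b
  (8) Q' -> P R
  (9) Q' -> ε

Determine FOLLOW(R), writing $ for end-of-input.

{b, z}

FIRST(Q) = {b, z}  (via Q' Q' z)
FIRST(P) = {b, z}  (via Q' b R)
FIRST(R) = {ε, b, z}  (via P b, Q')
FIRST(Q') = {ε, b, z}  (via R b, P R)
FOLLOW(Q) includes $ since Q is the start symbol.
FOLLOW(Q): Q appears on no right-hand side. Thus FOLLOW(Q) = {$}.
FOLLOW(P): in R->P b, P is followed by b with FIRST {b}; in Q'->P R, P is followed by R with FIRST {ε, b, z}; in Q'->P R, the suffix after P is nullable, so FOLLOW(P) ⊇ FOLLOW(Q') = {b, z}. Thus FOLLOW(P) = {b, z}.
FOLLOW(R): in P->z R z, R is followed by z with FIRST {z}; in P->Q' b R, the suffix after R is empty, so FOLLOW(R) ⊇ FOLLOW(P) = {b, z}; in Q'->R b, R is followed by b with FIRST {b}; in Q'->P R, the suffix after R is empty, so FOLLOW(R) ⊇ FOLLOW(Q') = {b, z}. Thus FOLLOW(R) = {b, z}.
FOLLOW(Q'): in Q->Q' Q' z (occurrence 1), Q' is followed by Q' z with FIRST {b, z}; in Q->Q' Q' z (occurrence 2), Q' is followed by z with FIRST {z}; in P->Q' b R, Q' is followed by b R with FIRST {b}; in R->Q', the suffix after Q' is empty, so FOLLOW(Q') ⊇ FOLLOW(R) = {b, z}. Thus FOLLOW(Q') = {b, z}.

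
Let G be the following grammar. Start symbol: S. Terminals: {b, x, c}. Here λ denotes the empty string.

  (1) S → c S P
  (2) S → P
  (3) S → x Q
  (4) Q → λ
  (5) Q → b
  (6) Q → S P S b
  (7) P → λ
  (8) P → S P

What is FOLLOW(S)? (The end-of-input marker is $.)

{$, b, c, x}

FIRST(S) = {λ, c, x}  (via P)
FIRST(P) = {λ, c, x}  (via S P)
FIRST(Q) = {λ, b, c, x}  (via S P S b)
FOLLOW(S) includes $ since S is the start symbol.
FOLLOW(S): in S→c S P, S is followed by P with FIRST {λ, c, x}; in S→c S P, the suffix after S is nullable (adds nothing new); in Q→S P S b (occurrence 1), S is followed by P S b with FIRST {b, c, x}; in Q→S P S b (occurrence 2), S is followed by b with FIRST {b}; in P→S P, S is followed by P with FIRST {λ, c, x}; in P→S P, the suffix after S is nullable, so FOLLOW(S) ⊇ FOLLOW(P) = {$, b, c, x}. Thus FOLLOW(S) = {$, b, c, x}.
FOLLOW(Q): in S→x Q, the suffix after Q is empty, so FOLLOW(Q) ⊇ FOLLOW(S) = {$, b, c, x}. Thus FOLLOW(Q) = {$, b, c, x}.
FOLLOW(P): in S→c S P, the suffix after P is empty, so FOLLOW(P) ⊇ FOLLOW(S) = {$, b, c, x}; in S→P, the suffix after P is empty, so FOLLOW(P) ⊇ FOLLOW(S) = {$, b, c, x}; in Q→S P S b, P is followed by S b with FIRST {b, c, x}; in P→S P, the suffix after P is empty (adds nothing new). Thus FOLLOW(P) = {$, b, c, x}.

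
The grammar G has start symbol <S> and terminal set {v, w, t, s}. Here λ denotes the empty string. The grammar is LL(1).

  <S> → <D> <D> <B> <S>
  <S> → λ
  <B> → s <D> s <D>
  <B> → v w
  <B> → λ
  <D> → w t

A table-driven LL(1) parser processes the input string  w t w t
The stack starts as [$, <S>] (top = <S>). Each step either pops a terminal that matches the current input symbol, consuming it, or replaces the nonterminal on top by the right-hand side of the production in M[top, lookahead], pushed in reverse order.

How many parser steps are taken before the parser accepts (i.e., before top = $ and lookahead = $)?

     Stack              Input      Action
  1  $ <S>              w t w t $  expand <S> → <D> <D> <B> <S>
  2  $ <S> <B> <D> <D>  w t w t $  expand <D> → w t
  3  $ <S> <B> <D> t w  w t w t $  match w
  4  $ <S> <B> <D> t    t w t $    match t
  5  $ <S> <B> <D>      w t $      expand <D> → w t
  6  $ <S> <B> t w      w t $      match w
  7  $ <S> <B> t        t $        match t
  8  $ <S> <B>          $          expand <B> → λ
  9  $ <S>              $          expand <S> → λ
Accept reached after 9 steps.

9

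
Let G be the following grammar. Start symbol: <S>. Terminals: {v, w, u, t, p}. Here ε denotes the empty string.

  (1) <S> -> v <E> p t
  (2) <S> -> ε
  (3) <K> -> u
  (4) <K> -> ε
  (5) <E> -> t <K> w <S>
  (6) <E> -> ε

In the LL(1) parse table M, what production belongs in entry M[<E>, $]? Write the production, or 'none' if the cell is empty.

none

FIRST(<S>): from <S>->v <E> p t we get {v}; from <S>->ε we get {ε}. So FIRST(<S>) = {ε, v}.
FIRST(<K>): from <K>->u we get {u}; from <K>->ε we get {ε}. So FIRST(<K>) = {ε, u}.
FIRST(<E>): from <E>->t <K> w <S> we get {t}; from <E>->ε we get {ε}. So FIRST(<E>) = {ε, t}.
FOLLOW(<S>) includes $ since <S> is the start symbol.
FOLLOW(<E>): in <S>->v <E> p t, <E> is followed by p t with FIRST {p}. Thus FOLLOW(<E>) = {p}.
For <E> -> t <K> w <S>: FIRST(t <K> w <S>) = {t}, so it goes in M[<E>, t] for t ∈ {t}.
For <E> -> ε: FIRST(ε) = {ε}, so it goes in M[<E>, t] for t ∈ {}; since ε ∈ FIRST, also for every t ∈ FOLLOW(<E>) = {p}.
None of these place a production in M[<E>, $].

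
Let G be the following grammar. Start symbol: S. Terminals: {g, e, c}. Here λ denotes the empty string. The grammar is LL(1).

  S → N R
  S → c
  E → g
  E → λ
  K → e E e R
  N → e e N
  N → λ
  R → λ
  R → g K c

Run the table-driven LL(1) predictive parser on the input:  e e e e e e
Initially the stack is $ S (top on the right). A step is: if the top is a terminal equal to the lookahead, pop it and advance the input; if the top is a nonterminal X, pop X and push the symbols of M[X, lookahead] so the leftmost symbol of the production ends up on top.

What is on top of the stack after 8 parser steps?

step 1: stack=$ S  input=e e e e e e $  — expand S → N R
step 2: stack=$ R N  input=e e e e e e $  — expand N → e e N
step 3: stack=$ R N e e  input=e e e e e e $  — match e
step 4: stack=$ R N e  input=e e e e e $  — match e
step 5: stack=$ R N  input=e e e e $  — expand N → e e N
step 6: stack=$ R N e e  input=e e e e $  — match e
step 7: stack=$ R N e  input=e e e $  — match e
step 8: stack=$ R N  input=e e $  — expand N → e e N
Stack after step 8: $ R N e e (top = e).

e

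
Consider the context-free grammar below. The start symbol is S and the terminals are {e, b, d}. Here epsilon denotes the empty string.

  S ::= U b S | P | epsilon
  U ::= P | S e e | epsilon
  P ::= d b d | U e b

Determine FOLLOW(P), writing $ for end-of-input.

FIRST(S): from S::=U b S we get {b, d, e}; from S::=P we get {b, d, e}; from S::=epsilon we get {epsilon}. So FIRST(S) = {epsilon, b, d, e}.
FIRST(U): from U::=P we get {b, d, e}; from U::=S e e we get {b, d, e}; from U::=epsilon we get {epsilon}. So FIRST(U) = {epsilon, b, d, e}.
FIRST(P): from P::=d b d we get {d}; from P::=U e b we get {b, d, e}. So FIRST(P) = {b, d, e}.
FOLLOW(S) includes $ since S is the start symbol.
FOLLOW(S): in S::=U b S, the suffix after S is empty (adds nothing new); in U::=S e e, S is followed by e e with FIRST {e}. Thus FOLLOW(S) = {$, e}.
FOLLOW(U): in S::=U b S, U is followed by b S with FIRST {b}; in P::=U e b, U is followed by e b with FIRST {e}. Thus FOLLOW(U) = {b, e}.
FOLLOW(P): in S::=P, the suffix after P is empty, so FOLLOW(P) ⊇ FOLLOW(S) = {$, e}; in U::=P, the suffix after P is empty, so FOLLOW(P) ⊇ FOLLOW(U) = {b, e}. Thus FOLLOW(P) = {$, b, e}.

{$, b, e}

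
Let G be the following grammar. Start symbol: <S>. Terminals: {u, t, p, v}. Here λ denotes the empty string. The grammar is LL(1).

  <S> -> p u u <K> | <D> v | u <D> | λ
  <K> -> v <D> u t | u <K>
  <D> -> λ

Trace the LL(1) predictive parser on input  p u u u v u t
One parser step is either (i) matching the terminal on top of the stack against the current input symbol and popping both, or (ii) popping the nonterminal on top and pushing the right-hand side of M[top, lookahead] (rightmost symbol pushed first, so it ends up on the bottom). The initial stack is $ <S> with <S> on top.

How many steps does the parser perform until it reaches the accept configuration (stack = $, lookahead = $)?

11

step 1: stack=$ <S>  input=p u u u v u t $  — expand <S> -> p u u <K>
step 2: stack=$ <K> u u p  input=p u u u v u t $  — match p
step 3: stack=$ <K> u u  input=u u u v u t $  — match u
step 4: stack=$ <K> u  input=u u v u t $  — match u
step 5: stack=$ <K>  input=u v u t $  — expand <K> -> u <K>
step 6: stack=$ <K> u  input=u v u t $  — match u
step 7: stack=$ <K>  input=v u t $  — expand <K> -> v <D> u t
step 8: stack=$ t u <D> v  input=v u t $  — match v
step 9: stack=$ t u <D>  input=u t $  — expand <D> -> λ
step 10: stack=$ t u  input=u t $  — match u
step 11: stack=$ t  input=t $  — match t
Accept reached after 11 steps.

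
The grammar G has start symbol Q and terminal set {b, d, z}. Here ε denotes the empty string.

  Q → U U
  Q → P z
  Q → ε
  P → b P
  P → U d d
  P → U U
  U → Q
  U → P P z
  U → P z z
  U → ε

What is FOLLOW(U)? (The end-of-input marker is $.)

{$, b, d, z}

FIRST(Q) = {ε, b, d, z}  (via U U, P z)
FIRST(P) = {ε, b, d, z}  (via U d d, U U)
FIRST(U) = {ε, b, d, z}  (via Q, P P z, P z z)
FOLLOW(Q) includes $ since Q is the start symbol.
FOLLOW(P): in Q→P z, P is followed by z with FIRST {z}; in P→b P, the suffix after P is empty (adds nothing new); in U→P P z (occurrence 1), P is followed by P z with FIRST {b, d, z}; in U→P P z (occurrence 2), P is followed by z with FIRST {z}; in U→P z z, P is followed by z z with FIRST {z}. Thus FOLLOW(P) = {b, d, z}.
FOLLOW(Q): in U→Q, the suffix after Q is empty, so FOLLOW(Q) ⊇ FOLLOW(U) = {$, b, d, z}. Thus FOLLOW(Q) = {$, b, d, z}.
FOLLOW(U): in Q→U U (occurrence 1), U is followed by U with FIRST {ε, b, d, z}; in Q→U U (occurrence 1), the suffix after U is nullable, so FOLLOW(U) ⊇ FOLLOW(Q) = {$, b, d, z}; in Q→U U (occurrence 2), the suffix after U is empty, so FOLLOW(U) ⊇ FOLLOW(Q) = {$, b, d, z}; in P→U d d, U is followed by d d with FIRST {d}; in P→U U (occurrence 1), U is followed by U with FIRST {ε, b, d, z}; in P→U U (occurrence 1), the suffix after U is nullable, so FOLLOW(U) ⊇ FOLLOW(P) = {b, d, z}; in P→U U (occurrence 2), the suffix after U is empty, so FOLLOW(U) ⊇ FOLLOW(P) = {b, d, z}. Thus FOLLOW(U) = {$, b, d, z}.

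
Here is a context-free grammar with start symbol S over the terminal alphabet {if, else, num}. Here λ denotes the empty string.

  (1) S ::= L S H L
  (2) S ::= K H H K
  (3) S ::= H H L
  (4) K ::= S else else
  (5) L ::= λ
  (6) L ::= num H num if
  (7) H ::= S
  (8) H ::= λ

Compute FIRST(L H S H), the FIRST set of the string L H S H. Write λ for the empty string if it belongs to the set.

{λ, else, num}

FIRST(L) = {λ, num}
FIRST(S) = {λ, else, num}  (via L S H L, K H H K, H H L)
FIRST(K) = {else, num}  (via S else else)
FIRST(H) = {λ, else, num}  (via S)
FIRST(L H S H): take FIRST of each symbol in turn, carrying on past any symbol whose FIRST contains λ; result {λ, else, num}.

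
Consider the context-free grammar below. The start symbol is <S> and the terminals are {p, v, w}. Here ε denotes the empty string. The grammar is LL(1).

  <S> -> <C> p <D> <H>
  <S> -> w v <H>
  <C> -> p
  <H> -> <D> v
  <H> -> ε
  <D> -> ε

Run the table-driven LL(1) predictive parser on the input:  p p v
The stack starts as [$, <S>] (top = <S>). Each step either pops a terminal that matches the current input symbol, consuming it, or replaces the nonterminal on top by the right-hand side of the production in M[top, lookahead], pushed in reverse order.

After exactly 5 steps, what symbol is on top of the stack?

<H>

step 1: stack=$ <S>  input=p p v $  — expand <S> -> <C> p <D> <H>
step 2: stack=$ <H> <D> p <C>  input=p p v $  — expand <C> -> p
step 3: stack=$ <H> <D> p p  input=p p v $  — match p
step 4: stack=$ <H> <D> p  input=p v $  — match p
step 5: stack=$ <H> <D>  input=v $  — expand <D> -> ε
Stack after step 5: $ <H> (top = <H>).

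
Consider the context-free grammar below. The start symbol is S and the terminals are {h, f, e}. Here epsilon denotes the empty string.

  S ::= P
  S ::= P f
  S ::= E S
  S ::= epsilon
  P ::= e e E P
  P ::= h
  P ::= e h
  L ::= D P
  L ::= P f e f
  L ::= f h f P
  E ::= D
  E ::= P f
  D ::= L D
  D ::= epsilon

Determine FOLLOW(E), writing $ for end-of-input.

FIRST(P) = {e, h}
FIRST(S) = {epsilon, e, f, h}  (via P, P f, E S)
FIRST(L) = {e, f, h}  (via D P, P f e f)
FIRST(D) = {epsilon, e, f, h}  (via L D)
FIRST(E) = {epsilon, e, f, h}  (via D, P f)
FOLLOW(S) includes $ since S is the start symbol.
FOLLOW(S): in S::=E S, the suffix after S is empty (adds nothing new). Thus FOLLOW(S) = {$}.
FOLLOW(E): in S::=E S, E is followed by S with FIRST {epsilon, e, f, h}; in S::=E S, the suffix after E is nullable, so FOLLOW(E) ⊇ FOLLOW(S) = {$}; in P::=e e E P, E is followed by P with FIRST {e, h}. Thus FOLLOW(E) = {$, e, f, h}.
FOLLOW(D): in L::=D P, D is followed by P with FIRST {e, h}; in E::=D, the suffix after D is empty, so FOLLOW(D) ⊇ FOLLOW(E) = {$, e, f, h}; in D::=L D, the suffix after D is empty (adds nothing new). Thus FOLLOW(D) = {$, e, f, h}.
FOLLOW(L): in D::=L D, L is followed by D with FIRST {epsilon, e, f, h}; in D::=L D, the suffix after L is nullable, so FOLLOW(L) ⊇ FOLLOW(D) = {$, e, f, h}. Thus FOLLOW(L) = {$, e, f, h}.
FOLLOW(P): in S::=P, the suffix after P is empty, so FOLLOW(P) ⊇ FOLLOW(S) = {$}; in S::=P f, P is followed by f with FIRST {f}; in P::=e e E P, the suffix after P is empty (adds nothing new); in L::=D P, the suffix after P is empty, so FOLLOW(P) ⊇ FOLLOW(L) = {$, e, f, h}; in L::=P f e f, P is followed by f e f with FIRST {f}; in L::=f h f P, the suffix after P is empty, so FOLLOW(P) ⊇ FOLLOW(L) = {$, e, f, h}; in E::=P f, P is followed by f with FIRST {f}. Thus FOLLOW(P) = {$, e, f, h}.

{$, e, f, h}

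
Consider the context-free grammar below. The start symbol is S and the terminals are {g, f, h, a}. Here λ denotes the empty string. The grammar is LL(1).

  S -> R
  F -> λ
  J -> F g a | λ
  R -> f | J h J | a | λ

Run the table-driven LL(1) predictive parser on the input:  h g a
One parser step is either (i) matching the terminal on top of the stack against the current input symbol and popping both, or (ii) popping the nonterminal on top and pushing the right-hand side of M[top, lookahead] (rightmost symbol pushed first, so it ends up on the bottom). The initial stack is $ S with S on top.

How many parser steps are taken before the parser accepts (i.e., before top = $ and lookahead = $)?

8

step 1: stack=$ S  input=h g a $  — expand S -> R
step 2: stack=$ R  input=h g a $  — expand R -> J h J
step 3: stack=$ J h J  input=h g a $  — expand J -> λ
step 4: stack=$ J h  input=h g a $  — match h
step 5: stack=$ J  input=g a $  — expand J -> F g a
step 6: stack=$ a g F  input=g a $  — expand F -> λ
step 7: stack=$ a g  input=g a $  — match g
step 8: stack=$ a  input=a $  — match a
Accept reached after 8 steps.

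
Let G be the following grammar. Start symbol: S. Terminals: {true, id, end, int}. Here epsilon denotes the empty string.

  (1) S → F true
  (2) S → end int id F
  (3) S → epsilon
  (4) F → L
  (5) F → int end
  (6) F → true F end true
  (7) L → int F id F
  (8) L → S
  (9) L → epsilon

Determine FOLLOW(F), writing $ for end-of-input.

FIRST(S): from S→F true we get {end, int, true}; from S→end int id F we get {end}; from S→epsilon we get {epsilon}. So FIRST(S) = {epsilon, end, int, true}.
FIRST(L): from L→int F id F we get {int}; from L→S we get {epsilon, end, int, true}; from L→epsilon we get {epsilon}. So FIRST(L) = {epsilon, end, int, true}.
FIRST(F): from F→L we get {epsilon, end, int, true}; from F→int end we get {int}; from F→true F end true we get {true}. So FIRST(F) = {epsilon, end, int, true}.
FOLLOW(S) includes $ since S is the start symbol.
FOLLOW(S): in L→S, the suffix after S is empty, so FOLLOW(S) ⊇ FOLLOW(L) = {$, end, id, true}. Thus FOLLOW(S) = {$, end, id, true}.
FOLLOW(F): in S→F true, F is followed by true with FIRST {true}; in S→end int id F, the suffix after F is empty, so FOLLOW(F) ⊇ FOLLOW(S) = {$, end, id, true}; in F→true F end true, F is followed by end true with FIRST {end}; in L→int F id F (occurrence 1), F is followed by id F with FIRST {id}; in L→int F id F (occurrence 2), the suffix after F is empty, so FOLLOW(F) ⊇ FOLLOW(L) = {$, end, id, true}. Thus FOLLOW(F) = {$, end, id, true}.
FOLLOW(L): in F→L, the suffix after L is empty, so FOLLOW(L) ⊇ FOLLOW(F) = {$, end, id, true}. Thus FOLLOW(L) = {$, end, id, true}.

{$, end, id, true}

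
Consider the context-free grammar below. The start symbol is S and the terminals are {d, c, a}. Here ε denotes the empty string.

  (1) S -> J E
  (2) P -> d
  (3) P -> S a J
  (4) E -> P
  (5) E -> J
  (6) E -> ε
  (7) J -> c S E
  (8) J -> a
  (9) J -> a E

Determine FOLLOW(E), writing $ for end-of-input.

FIRST(J): from J->c S E we get {c}; from J->a we get {a}; from J->a E we get {a}. So FIRST(J) = {a, c}.
FIRST(S): from S->J E we get {a, c}. So FIRST(S) = {a, c}.
FIRST(P): from P->d we get {d}; from P->S a J we get {a, c}. So FIRST(P) = {a, c, d}.
FIRST(E): from E->P we get {a, c, d}; from E->J we get {a, c}; from E->ε we get {ε}. So FIRST(E) = {ε, a, c, d}.
FOLLOW(S) includes $ since S is the start symbol.
FOLLOW(S): in P->S a J, S is followed by a J with FIRST {a}; in J->c S E, S is followed by E with FIRST {ε, a, c, d}; in J->c S E, the suffix after S is nullable, so FOLLOW(S) ⊇ FOLLOW(J) = {$, a, c, d}. Thus FOLLOW(S) = {$, a, c, d}.
FOLLOW(P): in E->P, the suffix after P is empty, so FOLLOW(P) ⊇ FOLLOW(E) = {$, a, c, d}. Thus FOLLOW(P) = {$, a, c, d}.
FOLLOW(E): in S->J E, the suffix after E is empty, so FOLLOW(E) ⊇ FOLLOW(S) = {$, a, c, d}; in J->c S E, the suffix after E is empty, so FOLLOW(E) ⊇ FOLLOW(J) = {$, a, c, d}; in J->a E, the suffix after E is empty, so FOLLOW(E) ⊇ FOLLOW(J) = {$, a, c, d}. Thus FOLLOW(E) = {$, a, c, d}.
FOLLOW(J): in S->J E, J is followed by E with FIRST {ε, a, c, d}; in S->J E, the suffix after J is nullable, so FOLLOW(J) ⊇ FOLLOW(S) = {$, a, c, d}; in P->S a J, the suffix after J is empty, so FOLLOW(J) ⊇ FOLLOW(P) = {$, a, c, d}; in E->J, the suffix after J is empty, so FOLLOW(J) ⊇ FOLLOW(E) = {$, a, c, d}. Thus FOLLOW(J) = {$, a, c, d}.

{$, a, c, d}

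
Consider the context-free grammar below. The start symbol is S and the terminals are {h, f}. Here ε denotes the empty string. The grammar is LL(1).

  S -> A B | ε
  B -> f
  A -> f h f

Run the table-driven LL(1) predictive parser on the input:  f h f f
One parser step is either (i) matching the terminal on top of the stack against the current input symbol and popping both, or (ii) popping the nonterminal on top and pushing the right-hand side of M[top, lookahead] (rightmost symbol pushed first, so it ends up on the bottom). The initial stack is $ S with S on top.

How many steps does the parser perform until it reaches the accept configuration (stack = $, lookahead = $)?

     Stack      Input      Action
  1  $ S        f h f f $  expand S -> A B
  2  $ B A      f h f f $  expand A -> f h f
  3  $ B f h f  f h f f $  match f
  4  $ B f h    h f f $    match h
  5  $ B f      f f $      match f
  6  $ B        f $        expand B -> f
  7  $ f        f $        match f
Accept reached after 7 steps.

7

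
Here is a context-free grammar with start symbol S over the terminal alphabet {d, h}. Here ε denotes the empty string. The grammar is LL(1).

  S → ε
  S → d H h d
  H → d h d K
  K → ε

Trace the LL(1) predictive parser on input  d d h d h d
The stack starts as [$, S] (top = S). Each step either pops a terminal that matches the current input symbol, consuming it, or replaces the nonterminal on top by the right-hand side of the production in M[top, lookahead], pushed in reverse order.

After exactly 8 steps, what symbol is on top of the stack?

     Stack          Input          Action
  1  $ S            d d h d h d $  expand S → d H h d
  2  $ d h H d      d d h d h d $  match d
  3  $ d h H        d h d h d $    expand H → d h d K
  4  $ d h K d h d  d h d h d $    match d
  5  $ d h K d h    h d h d $      match h
  6  $ d h K d      d h d $        match d
  7  $ d h K        h d $          expand K → ε
  8  $ d h          h d $          match h
Stack after step 8: $ d (top = d).

d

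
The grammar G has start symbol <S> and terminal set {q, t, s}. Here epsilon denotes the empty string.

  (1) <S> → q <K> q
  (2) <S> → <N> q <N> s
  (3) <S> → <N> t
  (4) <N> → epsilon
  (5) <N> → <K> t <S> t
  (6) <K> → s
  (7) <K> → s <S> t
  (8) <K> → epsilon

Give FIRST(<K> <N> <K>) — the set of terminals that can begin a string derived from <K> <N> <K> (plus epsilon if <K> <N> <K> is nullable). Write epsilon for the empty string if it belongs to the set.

FIRST(<K>) = {epsilon, s}
FIRST(<N>) = {epsilon, s, t}  (via <K> t <S> t)
FIRST(<S>) = {q, s, t}  (via <N> q <N> s, <N> t)
FIRST(<K> <N> <K>): take FIRST of each symbol in turn, carrying on past any symbol whose FIRST contains epsilon; result {epsilon, s, t}.

{epsilon, s, t}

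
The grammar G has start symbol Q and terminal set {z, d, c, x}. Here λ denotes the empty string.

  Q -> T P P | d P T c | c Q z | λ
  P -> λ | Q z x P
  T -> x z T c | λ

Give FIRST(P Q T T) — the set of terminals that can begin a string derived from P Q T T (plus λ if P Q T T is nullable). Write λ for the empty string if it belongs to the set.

FIRST(T): from T->x z T c we get {x}; from T->λ we get {λ}. So FIRST(T) = {λ, x}.
FIRST(Q): from Q->T P P we get {λ, c, d, x, z}; from Q->d P T c we get {d}; from Q->c Q z we get {c}; from Q->λ we get {λ}. So FIRST(Q) = {λ, c, d, x, z}.
FIRST(P): from P->λ we get {λ}; from P->Q z x P we get {c, d, x, z}. So FIRST(P) = {λ, c, d, x, z}.
FIRST(P Q T T): take FIRST of each symbol in turn, carrying on past any symbol whose FIRST contains λ; result {λ, c, d, x, z}.

{λ, c, d, x, z}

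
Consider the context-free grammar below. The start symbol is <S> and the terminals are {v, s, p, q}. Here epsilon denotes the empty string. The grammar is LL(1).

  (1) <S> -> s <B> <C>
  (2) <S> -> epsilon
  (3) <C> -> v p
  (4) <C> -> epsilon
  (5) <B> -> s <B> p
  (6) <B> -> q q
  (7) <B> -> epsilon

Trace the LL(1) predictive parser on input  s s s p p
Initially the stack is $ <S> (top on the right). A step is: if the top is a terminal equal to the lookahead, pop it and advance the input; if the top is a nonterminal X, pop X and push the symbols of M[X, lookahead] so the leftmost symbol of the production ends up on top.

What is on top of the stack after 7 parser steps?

p

step 1: stack=$ <S>  input=s s s p p $  — expand <S> -> s <B> <C>
step 2: stack=$ <C> <B> s  input=s s s p p $  — match s
step 3: stack=$ <C> <B>  input=s s p p $  — expand <B> -> s <B> p
step 4: stack=$ <C> p <B> s  input=s s p p $  — match s
step 5: stack=$ <C> p <B>  input=s p p $  — expand <B> -> s <B> p
step 6: stack=$ <C> p p <B> s  input=s p p $  — match s
step 7: stack=$ <C> p p <B>  input=p p $  — expand <B> -> epsilon
Stack after step 7: $ <C> p p (top = p).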